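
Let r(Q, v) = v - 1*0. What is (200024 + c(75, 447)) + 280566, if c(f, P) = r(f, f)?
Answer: 480665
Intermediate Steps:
r(Q, v) = v (r(Q, v) = v + 0 = v)
c(f, P) = f
(200024 + c(75, 447)) + 280566 = (200024 + 75) + 280566 = 200099 + 280566 = 480665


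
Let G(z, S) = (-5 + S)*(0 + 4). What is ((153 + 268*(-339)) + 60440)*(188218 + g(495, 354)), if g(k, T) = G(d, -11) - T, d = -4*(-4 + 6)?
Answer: -5682640200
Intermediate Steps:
d = -8 (d = -4*2 = -8)
G(z, S) = -20 + 4*S (G(z, S) = (-5 + S)*4 = -20 + 4*S)
g(k, T) = -64 - T (g(k, T) = (-20 + 4*(-11)) - T = (-20 - 44) - T = -64 - T)
((153 + 268*(-339)) + 60440)*(188218 + g(495, 354)) = ((153 + 268*(-339)) + 60440)*(188218 + (-64 - 1*354)) = ((153 - 90852) + 60440)*(188218 + (-64 - 354)) = (-90699 + 60440)*(188218 - 418) = -30259*187800 = -5682640200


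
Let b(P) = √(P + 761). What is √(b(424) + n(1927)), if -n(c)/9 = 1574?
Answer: √(-14166 + √1185) ≈ 118.88*I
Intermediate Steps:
n(c) = -14166 (n(c) = -9*1574 = -14166)
b(P) = √(761 + P)
√(b(424) + n(1927)) = √(√(761 + 424) - 14166) = √(√1185 - 14166) = √(-14166 + √1185)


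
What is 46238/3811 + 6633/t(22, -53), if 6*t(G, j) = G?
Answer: 6940337/3811 ≈ 1821.1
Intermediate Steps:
t(G, j) = G/6
46238/3811 + 6633/t(22, -53) = 46238/3811 + 6633/(((⅙)*22)) = 46238*(1/3811) + 6633/(11/3) = 46238/3811 + 6633*(3/11) = 46238/3811 + 1809 = 6940337/3811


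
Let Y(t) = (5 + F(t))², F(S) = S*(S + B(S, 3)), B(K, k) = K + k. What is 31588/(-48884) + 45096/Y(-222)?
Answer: -75698358666937/117147825311429 ≈ -0.64618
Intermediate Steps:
F(S) = S*(3 + 2*S) (F(S) = S*(S + (S + 3)) = S*(S + (3 + S)) = S*(3 + 2*S))
Y(t) = (5 + t*(3 + 2*t))²
31588/(-48884) + 45096/Y(-222) = 31588/(-48884) + 45096/((5 - 222*(3 + 2*(-222)))²) = 31588*(-1/48884) + 45096/((5 - 222*(3 - 444))²) = -7897/12221 + 45096/((5 - 222*(-441))²) = -7897/12221 + 45096/((5 + 97902)²) = -7897/12221 + 45096/(97907²) = -7897/12221 + 45096/9585780649 = -75698358666937/117147825311429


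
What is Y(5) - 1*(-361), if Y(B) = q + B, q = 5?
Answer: 371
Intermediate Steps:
Y(B) = 5 + B
Y(5) - 1*(-361) = (5 + 5) - 1*(-361) = 10 + 361 = 371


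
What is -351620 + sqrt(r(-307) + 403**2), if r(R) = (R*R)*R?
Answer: -351620 + I*sqrt(28772034) ≈ -3.5162e+5 + 5364.0*I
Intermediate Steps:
r(R) = R**3 (r(R) = R**2*R = R**3)
-351620 + sqrt(r(-307) + 403**2) = -351620 + sqrt((-307)**3 + 403**2) = -351620 + sqrt(-28934443 + 162409) = -351620 + sqrt(-28772034) = -351620 + I*sqrt(28772034)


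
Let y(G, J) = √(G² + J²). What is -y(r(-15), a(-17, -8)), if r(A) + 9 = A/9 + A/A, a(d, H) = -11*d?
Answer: -√315562/3 ≈ -187.25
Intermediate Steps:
r(A) = -8 + A/9 (r(A) = -9 + (A/9 + A/A) = -9 + (A*(⅑) + 1) = -9 + (A/9 + 1) = -9 + (1 + A/9) = -8 + A/9)
-y(r(-15), a(-17, -8)) = -√((-8 + (⅑)*(-15))² + (-11*(-17))²) = -√((-8 - 5/3)² + 187²) = -√((-29/3)² + 34969) = -√(841/9 + 34969) = -√(315562/9) = -√315562/3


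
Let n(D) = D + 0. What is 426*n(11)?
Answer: 4686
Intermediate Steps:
n(D) = D
426*n(11) = 426*11 = 4686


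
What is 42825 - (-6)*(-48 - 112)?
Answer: 41865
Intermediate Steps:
42825 - (-6)*(-48 - 112) = 42825 - (-6)*(-160) = 42825 - 1*960 = 42825 - 960 = 41865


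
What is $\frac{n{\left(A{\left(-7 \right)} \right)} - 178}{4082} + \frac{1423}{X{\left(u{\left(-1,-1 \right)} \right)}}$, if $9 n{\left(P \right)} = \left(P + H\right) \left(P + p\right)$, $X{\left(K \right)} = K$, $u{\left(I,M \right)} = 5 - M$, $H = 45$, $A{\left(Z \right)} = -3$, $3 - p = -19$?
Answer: $\frac{968025}{4082} \approx 237.14$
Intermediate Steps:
$p = 22$ ($p = 3 - -19 = 3 + 19 = 22$)
$n{\left(P \right)} = \frac{\left(22 + P\right) \left(45 + P\right)}{9}$ ($n{\left(P \right)} = \frac{\left(P + 45\right) \left(P + 22\right)}{9} = \frac{\left(45 + P\right) \left(22 + P\right)}{9} = \frac{\left(22 + P\right) \left(45 + P\right)}{9}$)
$\frac{n{\left(A{\left(-7 \right)} \right)} - 178}{4082} + \frac{1423}{X{\left(u{\left(-1,-1 \right)} \right)}} = \frac{\left(110 + \frac{\left(-3\right)^{2}}{9} + \frac{67}{9} \left(-3\right)\right) - 178}{4082} + \frac{1423}{5 - -1} = \left(\left(110 + \frac{1}{9} \cdot 9 - \frac{67}{3}\right) - 178\right) \frac{1}{4082} + \frac{1423}{5 + 1} = \left(\left(110 + 1 - \frac{67}{3}\right) - 178\right) \frac{1}{4082} + \frac{1423}{6} = \left(\frac{266}{3} - 178\right) \frac{1}{4082} + 1423 \cdot \frac{1}{6} = \left(- \frac{268}{3}\right) \frac{1}{4082} + \frac{1423}{6} = - \frac{134}{6123} + \frac{1423}{6} = \frac{968025}{4082}$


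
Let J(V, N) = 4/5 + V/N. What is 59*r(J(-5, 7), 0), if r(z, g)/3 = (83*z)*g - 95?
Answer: -16815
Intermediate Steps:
J(V, N) = 4/5 + V/N (J(V, N) = 4*(1/5) + V/N = 4/5 + V/N)
r(z, g) = -285 + 249*g*z (r(z, g) = 3*((83*z)*g - 95) = 3*(83*g*z - 95) = 3*(-95 + 83*g*z) = -285 + 249*g*z)
59*r(J(-5, 7), 0) = 59*(-285 + 249*0*(4/5 - 5/7)) = 59*(-285 + 249*0*(3/35)) = 59*(-285 + 0) = 59*(-285) = -16815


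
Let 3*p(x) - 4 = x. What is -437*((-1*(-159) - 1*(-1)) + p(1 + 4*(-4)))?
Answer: -204953/3 ≈ -68318.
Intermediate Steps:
p(x) = 4/3 + x/3
-437*((-1*(-159) - 1*(-1)) + p(1 + 4*(-4))) = -437*((-1*(-159) - 1*(-1)) + (4/3 + (1 + 4*(-4))/3)) = -437*((159 + 1) + (4/3 + (1 - 16)/3)) = -437*(160 + (4/3 + (⅓)*(-15))) = -437*(160 + (4/3 - 5)) = -437*(160 - 11/3) = -437*469/3 = -204953/3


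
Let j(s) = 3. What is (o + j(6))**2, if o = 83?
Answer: 7396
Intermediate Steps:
(o + j(6))**2 = (83 + 3)**2 = 86**2 = 7396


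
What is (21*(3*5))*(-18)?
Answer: -5670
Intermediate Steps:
(21*(3*5))*(-18) = (21*15)*(-18) = 315*(-18) = -5670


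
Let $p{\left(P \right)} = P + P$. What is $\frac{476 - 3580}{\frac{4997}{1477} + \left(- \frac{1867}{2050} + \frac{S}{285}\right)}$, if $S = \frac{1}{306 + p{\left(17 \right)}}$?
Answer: $- \frac{3642837824640}{2901698503} \approx -1255.4$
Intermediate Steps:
$p{\left(P \right)} = 2 P$
$S = \frac{1}{340}$ ($S = \frac{1}{306 + 2 \cdot 17} = \frac{1}{306 + 34} = \frac{1}{340} \approx 0.0029412$)
$\frac{476 - 3580}{\frac{4997}{1477} + \left(- \frac{1867}{2050} + \frac{S}{285}\right)} = \frac{476 - 3580}{\frac{4997}{1477} + \left(- \frac{1867}{2050} + \frac{1}{340 \cdot 285}\right)} = - \frac{3104}{4997 \cdot \frac{1}{1477} + \left(\left(-1867\right) \frac{1}{2050} + \frac{1}{340} \cdot \frac{1}{285}\right)} = - \frac{3104}{\frac{4997}{1477} + \left(- \frac{1867}{2050} + \frac{1}{96900}\right)} = - \frac{3104}{\frac{4997}{1477} - \frac{723641}{794580}} = - \frac{3104}{\frac{2901698503}{1173594660}} = \left(-3104\right) \frac{1173594660}{2901698503} = - \frac{3642837824640}{2901698503}$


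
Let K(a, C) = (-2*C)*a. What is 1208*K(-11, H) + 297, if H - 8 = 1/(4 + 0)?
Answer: 219549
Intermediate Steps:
H = 33/4 (H = 8 + 1/(4 + 0) = 8 + 1/4 = 8 + ¼ = 33/4 ≈ 8.2500)
K(a, C) = -2*C*a
1208*K(-11, H) + 297 = 1208*(-2*33/4*(-11)) + 297 = 1208*(363/2) + 297 = 219252 + 297 = 219549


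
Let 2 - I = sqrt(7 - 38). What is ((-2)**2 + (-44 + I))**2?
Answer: (38 + I*sqrt(31))**2 ≈ 1413.0 + 423.15*I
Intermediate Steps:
I = 2 - I*sqrt(31) (I = 2 - sqrt(7 - 38) = 2 - sqrt(-31) = 2 - I*sqrt(31) ≈ 2.0 - 5.5678*I)
((-2)**2 + (-44 + I))**2 = ((-2)**2 + (-44 + (2 - I*sqrt(31))))**2 = (4 + (-42 - I*sqrt(31)))**2 = (-38 - I*sqrt(31))**2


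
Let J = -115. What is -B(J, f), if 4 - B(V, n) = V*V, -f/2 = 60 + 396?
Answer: 13221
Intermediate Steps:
f = -912 (f = -2*(60 + 396) = -2*456 = -912)
B(V, n) = 4 - V**2 (B(V, n) = 4 - V*V = 4 - V**2)
-B(J, f) = -(4 - 1*(-115)**2) = -(4 - 1*13225) = -(4 - 13225) = -1*(-13221) = 13221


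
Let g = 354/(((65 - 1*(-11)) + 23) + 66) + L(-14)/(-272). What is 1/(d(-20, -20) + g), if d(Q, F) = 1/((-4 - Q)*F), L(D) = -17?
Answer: 3520/7761 ≈ 0.45355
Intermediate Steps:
d(Q, F) = 1/(F*(-4 - Q))
g = 1943/880 (g = 354/(((65 - 1*(-11)) + 23) + 66) - 17/(-272) = 354/(((65 + 11) + 23) + 66) - 17*(-1/272) = 354/((76 + 23) + 66) + 1/16 = 354/(99 + 66) + 1/16 = 354/165 + 1/16 = 354*(1/165) + 1/16 = 118/55 + 1/16 = 1943/880 ≈ 2.2080)
1/(d(-20, -20) + g) = 1/(-1/(-20*(4 - 20)) + 1943/880) = 1/(-1*(-1/20)/(-16) + 1943/880) = 1/(-1*(-1/20)*(-1/16) + 1943/880) = 1/(-1/320 + 1943/880) = 1/(7761/3520) = 3520/7761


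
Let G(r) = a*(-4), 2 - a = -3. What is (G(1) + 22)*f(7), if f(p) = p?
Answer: 14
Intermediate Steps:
a = 5 (a = 2 - 1*(-3) = 2 + 3 = 5)
G(r) = -20 (G(r) = 5*(-4) = -20)
(G(1) + 22)*f(7) = (-20 + 22)*7 = 2*7 = 14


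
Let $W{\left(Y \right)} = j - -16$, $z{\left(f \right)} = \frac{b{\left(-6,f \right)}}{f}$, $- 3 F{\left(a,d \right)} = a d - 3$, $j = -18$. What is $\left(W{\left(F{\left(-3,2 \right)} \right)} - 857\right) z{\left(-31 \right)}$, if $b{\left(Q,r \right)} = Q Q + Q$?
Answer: $\frac{25770}{31} \approx 831.29$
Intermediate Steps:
$F{\left(a,d \right)} = 1 - \frac{a d}{3}$ ($F{\left(a,d \right)} = - \frac{a d - 3}{3} = - \frac{-3 + a d}{3} = 1 - \frac{a d}{3}$)
$b{\left(Q,r \right)} = Q + Q^{2}$ ($b{\left(Q,r \right)} = Q^{2} + Q = Q + Q^{2}$)
$z{\left(f \right)} = \frac{30}{f}$ ($z{\left(f \right)} = \frac{\left(-6\right) \left(1 - 6\right)}{f} = \frac{\left(-6\right) \left(-5\right)}{f} = \frac{30}{f}$)
$W{\left(Y \right)} = -2$ ($W{\left(Y \right)} = -18 - -16 = -18 + 16 = -2$)
$\left(W{\left(F{\left(-3,2 \right)} \right)} - 857\right) z{\left(-31 \right)} = \left(-2 - 857\right) \frac{30}{-31} = - 859 \cdot 30 \left(- \frac{1}{31}\right) = \left(-859\right) \left(- \frac{30}{31}\right) = \frac{25770}{31}$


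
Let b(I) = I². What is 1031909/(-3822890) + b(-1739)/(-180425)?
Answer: -2349412822203/137948985650 ≈ -17.031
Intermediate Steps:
1031909/(-3822890) + b(-1739)/(-180425) = 1031909/(-3822890) + (-1739)²/(-180425) = 1031909*(-1/3822890) + 3024121*(-1/180425) = -1031909/3822890 - 3024121/180425 = -2349412822203/137948985650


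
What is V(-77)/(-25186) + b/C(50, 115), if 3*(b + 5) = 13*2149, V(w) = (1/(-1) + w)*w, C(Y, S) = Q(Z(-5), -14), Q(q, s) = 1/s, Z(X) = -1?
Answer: -703244779/5397 ≈ -1.3030e+5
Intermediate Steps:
C(Y, S) = -1/14 (C(Y, S) = 1/(-14) = -1/14)
V(w) = w*(-1 + w) (V(w) = (-1 + w)*w = w*(-1 + w))
b = 27922/3 (b = -5 + (13*2149)/3 = -5 + (1/3)*27937 = -5 + 27937/3 = 27922/3 ≈ 9307.3)
V(-77)/(-25186) + b/C(50, 115) = -77*(-1 - 77)/(-25186) + 27922/(3*(-1/14)) = -77*(-78)*(-1/25186) + (27922/3)*(-14) = 6006*(-1/25186) - 390908/3 = -429/1799 - 390908/3 = -703244779/5397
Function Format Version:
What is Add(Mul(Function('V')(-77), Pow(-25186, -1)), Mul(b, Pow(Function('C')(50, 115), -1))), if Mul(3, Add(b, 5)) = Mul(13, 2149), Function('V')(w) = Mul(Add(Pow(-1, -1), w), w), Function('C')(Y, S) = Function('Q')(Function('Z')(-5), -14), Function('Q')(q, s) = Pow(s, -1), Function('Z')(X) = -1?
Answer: Rational(-703244779, 5397) ≈ -1.3030e+5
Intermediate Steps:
Function('C')(Y, S) = Rational(-1, 14) (Function('C')(Y, S) = Pow(-14, -1) = Rational(-1, 14))
Function('V')(w) = Mul(w, Add(-1, w)) (Function('V')(w) = Mul(Add(-1, w), w) = Mul(w, Add(-1, w)))
b = Rational(27922, 3) (b = Add(-5, Mul(Rational(1, 3), Mul(13, 2149))) = Add(-5, Mul(Rational(1, 3), 27937)) = Add(-5, Rational(27937, 3)) = Rational(27922, 3) ≈ 9307.3)
Add(Mul(Function('V')(-77), Pow(-25186, -1)), Mul(b, Pow(Function('C')(50, 115), -1))) = Add(Mul(Mul(-77, Add(-1, -77)), Pow(-25186, -1)), Mul(Rational(27922, 3), Pow(Rational(-1, 14), -1))) = Add(Mul(Mul(-77, -78), Rational(-1, 25186)), Mul(Rational(27922, 3), -14)) = Add(Mul(6006, Rational(-1, 25186)), Rational(-390908, 3)) = Add(Rational(-429, 1799), Rational(-390908, 3)) = Rational(-703244779, 5397)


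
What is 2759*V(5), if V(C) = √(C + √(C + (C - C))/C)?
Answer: 2759*√(125 + 5*√5)/5 ≈ 6439.3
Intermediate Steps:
V(C) = √(C + C^(-½)) (V(C) = √(C + √(C + 0)/C) = √(C + √C/C) = √(C + C^(-½)))
2759*V(5) = 2759*√(5 + 5^(-½)) = 2759*√(5 + √5/5)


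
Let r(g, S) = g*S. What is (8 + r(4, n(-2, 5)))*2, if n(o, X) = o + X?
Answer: 40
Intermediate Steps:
n(o, X) = X + o
r(g, S) = S*g
(8 + r(4, n(-2, 5)))*2 = (8 + (5 - 2)*4)*2 = (8 + 3*4)*2 = (8 + 12)*2 = 20*2 = 40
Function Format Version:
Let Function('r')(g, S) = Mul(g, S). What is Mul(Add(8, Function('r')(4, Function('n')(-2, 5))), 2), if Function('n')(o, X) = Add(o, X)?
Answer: 40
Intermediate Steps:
Function('n')(o, X) = Add(X, o)
Function('r')(g, S) = Mul(S, g)
Mul(Add(8, Function('r')(4, Function('n')(-2, 5))), 2) = Mul(Add(8, Mul(Add(5, -2), 4)), 2) = Mul(Add(8, Mul(3, 4)), 2) = Mul(Add(8, 12), 2) = Mul(20, 2) = 40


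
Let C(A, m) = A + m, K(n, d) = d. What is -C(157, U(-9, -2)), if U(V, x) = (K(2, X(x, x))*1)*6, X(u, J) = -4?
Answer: -133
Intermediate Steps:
U(V, x) = -24 (U(V, x) = -4*1*6 = -4*6 = -24)
-C(157, U(-9, -2)) = -(157 - 24) = -1*133 = -133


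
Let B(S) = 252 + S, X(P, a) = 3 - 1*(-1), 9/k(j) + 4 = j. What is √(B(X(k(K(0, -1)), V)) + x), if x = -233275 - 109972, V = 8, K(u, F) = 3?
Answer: I*√342991 ≈ 585.65*I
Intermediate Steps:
k(j) = 9/(-4 + j)
X(P, a) = 4 (X(P, a) = 3 + 1 = 4)
x = -343247
√(B(X(k(K(0, -1)), V)) + x) = √((252 + 4) - 343247) = √(256 - 343247) = √(-342991) = I*√342991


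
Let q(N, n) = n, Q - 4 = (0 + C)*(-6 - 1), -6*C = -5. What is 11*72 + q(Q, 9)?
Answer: 801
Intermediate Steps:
C = 5/6 (C = -1/6*(-5) = 5/6 ≈ 0.83333)
Q = -11/6 (Q = 4 + (0 + 5/6)*(-6 - 1) = 4 + (5/6)*(-7) = 4 - 35/6 = -11/6 ≈ -1.8333)
11*72 + q(Q, 9) = 11*72 + 9 = 792 + 9 = 801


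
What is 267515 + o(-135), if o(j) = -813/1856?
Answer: 496507027/1856 ≈ 2.6751e+5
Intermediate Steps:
o(j) = -813/1856 (o(j) = -813*1/1856 = -813/1856)
267515 + o(-135) = 267515 - 813/1856 = 496507027/1856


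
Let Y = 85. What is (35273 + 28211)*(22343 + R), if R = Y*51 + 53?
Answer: 1696990804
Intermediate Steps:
R = 4388 (R = 85*51 + 53 = 4335 + 53 = 4388)
(35273 + 28211)*(22343 + R) = (35273 + 28211)*(22343 + 4388) = 63484*26731 = 1696990804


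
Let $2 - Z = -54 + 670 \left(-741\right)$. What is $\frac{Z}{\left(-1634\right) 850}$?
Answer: $- \frac{248263}{694450} \approx -0.3575$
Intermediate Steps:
$Z = 496526$ ($Z = 2 - \left(-54 + 670 \left(-741\right)\right) = 2 - \left(-54 - 496470\right) = 2 - -496524 = 2 + 496524 = 496526$)
$\frac{Z}{\left(-1634\right) 850} = \frac{496526}{\left(-1634\right) 850} = \frac{496526}{-1388900} = 496526 \left(- \frac{1}{1388900}\right) = - \frac{248263}{694450}$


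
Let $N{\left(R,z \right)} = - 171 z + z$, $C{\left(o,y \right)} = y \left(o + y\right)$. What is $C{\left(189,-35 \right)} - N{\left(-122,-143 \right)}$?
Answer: $-29700$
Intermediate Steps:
$N{\left(R,z \right)} = - 170 z$
$C{\left(189,-35 \right)} - N{\left(-122,-143 \right)} = - 35 \left(189 - 35\right) - \left(-170\right) \left(-143\right) = \left(-35\right) 154 - 24310 = -5390 - 24310 = -29700$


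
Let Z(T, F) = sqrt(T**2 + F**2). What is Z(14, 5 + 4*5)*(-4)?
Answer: -4*sqrt(821) ≈ -114.61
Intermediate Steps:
Z(T, F) = sqrt(F**2 + T**2)
Z(14, 5 + 4*5)*(-4) = sqrt((5 + 4*5)**2 + 14**2)*(-4) = sqrt((5 + 20)**2 + 196)*(-4) = sqrt(25**2 + 196)*(-4) = sqrt(625 + 196)*(-4) = sqrt(821)*(-4) = -4*sqrt(821)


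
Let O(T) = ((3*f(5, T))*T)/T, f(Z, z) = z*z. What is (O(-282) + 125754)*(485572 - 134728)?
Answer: 127821591144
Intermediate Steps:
f(Z, z) = z²
O(T) = 3*T² (O(T) = ((3*T²)*T)/T = (3*T³)/T = 3*T²)
(O(-282) + 125754)*(485572 - 134728) = (3*(-282)² + 125754)*(485572 - 134728) = (3*79524 + 125754)*350844 = (238572 + 125754)*350844 = 364326*350844 = 127821591144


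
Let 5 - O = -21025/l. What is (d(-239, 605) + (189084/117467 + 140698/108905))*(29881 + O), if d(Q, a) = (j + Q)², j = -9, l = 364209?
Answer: 407837876285702320493294/221868207931415 ≈ 1.8382e+9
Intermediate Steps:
O = 1842070/364209 (O = 5 - (-21025)/364209 = 5 - 1*(-21025/364209) = 5 + 21025/364209 = 1842070/364209 ≈ 5.0577)
d(Q, a) = (-9 + Q)²
(d(-239, 605) + (189084/117467 + 140698/108905))*(29881 + O) = ((-9 - 239)² + (189084/117467 + 140698/108905))*(29881 + 1842070/364209) = ((-248)² + (189084*(1/117467) + 140698*(1/108905)))*(10884771199/364209) = (61504 + (27012/16781 + 140698/108905))*(10884771199/364209) = (61504 + 5302794998/1827534805)*(10884771199/364209) = (112406003441718/1827534805)*(10884771199/364209) = 407837876285702320493294/221868207931415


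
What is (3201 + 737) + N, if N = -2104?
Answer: 1834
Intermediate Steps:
(3201 + 737) + N = (3201 + 737) - 2104 = 3938 - 2104 = 1834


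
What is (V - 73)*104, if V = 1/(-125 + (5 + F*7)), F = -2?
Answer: -508716/67 ≈ -7592.8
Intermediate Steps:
V = -1/134 (V = 1/(-125 + (5 - 2*7)) = 1/(-125 + (5 - 14)) = 1/(-125 - 9) = 1/(-134) = -1/134 ≈ -0.0074627)
(V - 73)*104 = (-1/134 - 73)*104 = -9783/134*104 = -508716/67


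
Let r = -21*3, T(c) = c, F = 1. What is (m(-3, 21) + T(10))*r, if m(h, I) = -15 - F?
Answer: 378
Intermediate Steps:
m(h, I) = -16 (m(h, I) = -15 - 1*1 = -15 - 1 = -16)
r = -63
(m(-3, 21) + T(10))*r = (-16 + 10)*(-63) = -6*(-63) = 378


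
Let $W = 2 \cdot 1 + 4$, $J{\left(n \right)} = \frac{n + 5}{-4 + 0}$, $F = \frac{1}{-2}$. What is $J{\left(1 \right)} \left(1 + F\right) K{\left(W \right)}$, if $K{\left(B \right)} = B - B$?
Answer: $0$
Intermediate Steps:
$F = - \frac{1}{2} \approx -0.5$
$J{\left(n \right)} = - \frac{5}{4} - \frac{n}{4}$ ($J{\left(n \right)} = \frac{5 + n}{-4} = \left(5 + n\right) \left(- \frac{1}{4}\right) = - \frac{5}{4} - \frac{n}{4}$)
$W = 6$ ($W = 2 + 4 = 6$)
$K{\left(B \right)} = 0$
$J{\left(1 \right)} \left(1 + F\right) K{\left(W \right)} = \left(- \frac{5}{4} - \frac{1}{4}\right) \left(1 - \frac{1}{2}\right) 0 = \left(- \frac{5}{4} - \frac{1}{4}\right) \frac{1}{2} \cdot 0 = \left(- \frac{3}{2}\right) \frac{1}{2} \cdot 0 = \left(- \frac{3}{4}\right) 0 = 0$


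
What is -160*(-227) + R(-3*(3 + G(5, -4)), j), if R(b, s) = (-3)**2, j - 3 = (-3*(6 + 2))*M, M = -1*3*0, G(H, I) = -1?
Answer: 36329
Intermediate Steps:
M = 0 (M = -3*0 = 0)
j = 3 (j = 3 - 3*(6 + 2)*0 = 3 - 3*8*0 = 3 - 24*0 = 3 + 0 = 3)
R(b, s) = 9
-160*(-227) + R(-3*(3 + G(5, -4)), j) = -160*(-227) + 9 = 36320 + 9 = 36329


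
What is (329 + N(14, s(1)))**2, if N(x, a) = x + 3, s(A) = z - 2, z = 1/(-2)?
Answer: 119716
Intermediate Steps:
z = -1/2 ≈ -0.50000
s(A) = -5/2 (s(A) = -1/2 - 2 = -5/2)
N(x, a) = 3 + x
(329 + N(14, s(1)))**2 = (329 + (3 + 14))**2 = (329 + 17)**2 = 346**2 = 119716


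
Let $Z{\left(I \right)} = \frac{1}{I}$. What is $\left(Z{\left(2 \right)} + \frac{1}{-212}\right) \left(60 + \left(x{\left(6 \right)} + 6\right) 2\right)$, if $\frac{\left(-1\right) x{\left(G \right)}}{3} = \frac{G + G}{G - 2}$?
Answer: $\frac{2835}{106} \approx 26.745$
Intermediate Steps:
$x{\left(G \right)} = - \frac{6 G}{-2 + G}$ ($x{\left(G \right)} = - 3 \frac{G + G}{G - 2} = - 3 \frac{2 G}{-2 + G} = - \frac{6 G}{-2 + G}$)
$\left(Z{\left(2 \right)} + \frac{1}{-212}\right) \left(60 + \left(x{\left(6 \right)} + 6\right) 2\right) = \left(\frac{1}{2} + \frac{1}{-212}\right) \left(60 + \left(\left(-6\right) 6 \frac{1}{-2 + 6} + 6\right) 2\right) = \left(\frac{1}{2} - \frac{1}{212}\right) \left(60 + \left(\left(-6\right) 6 \cdot \frac{1}{4} + 6\right) 2\right) = \frac{105 \left(60 + \left(\left(-6\right) 6 \cdot \frac{1}{4} + 6\right) 2\right)}{212} = \frac{105 \left(60 + \left(-9 + 6\right) 2\right)}{212} = \frac{105 \left(60 - 6\right)}{212} = \frac{105}{212} \cdot 54 = \frac{2835}{106}$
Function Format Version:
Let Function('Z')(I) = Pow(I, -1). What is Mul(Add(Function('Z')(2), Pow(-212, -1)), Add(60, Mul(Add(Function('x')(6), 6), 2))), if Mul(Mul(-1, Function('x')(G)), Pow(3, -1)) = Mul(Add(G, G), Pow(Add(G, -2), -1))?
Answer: Rational(2835, 106) ≈ 26.745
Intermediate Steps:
Function('x')(G) = Mul(-6, G, Pow(Add(-2, G), -1)) (Function('x')(G) = Mul(-3, Mul(Add(G, G), Pow(Add(G, -2), -1))) = Mul(-3, Mul(Mul(2, G), Pow(Add(-2, G), -1))) = Mul(-3, Mul(2, G, Pow(Add(-2, G), -1))) = Mul(-6, G, Pow(Add(-2, G), -1)))
Mul(Add(Function('Z')(2), Pow(-212, -1)), Add(60, Mul(Add(Function('x')(6), 6), 2))) = Mul(Add(Pow(2, -1), Pow(-212, -1)), Add(60, Mul(Add(Mul(-6, 6, Pow(Add(-2, 6), -1)), 6), 2))) = Mul(Add(Rational(1, 2), Rational(-1, 212)), Add(60, Mul(Add(Mul(-6, 6, Pow(4, -1)), 6), 2))) = Mul(Rational(105, 212), Add(60, Mul(Add(Mul(-6, 6, Rational(1, 4)), 6), 2))) = Mul(Rational(105, 212), Add(60, Mul(Add(-9, 6), 2))) = Mul(Rational(105, 212), Add(60, Mul(-3, 2))) = Mul(Rational(105, 212), Add(60, -6)) = Mul(Rational(105, 212), 54) = Rational(2835, 106)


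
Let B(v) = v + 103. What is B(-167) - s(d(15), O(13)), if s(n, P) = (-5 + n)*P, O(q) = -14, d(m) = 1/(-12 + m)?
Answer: -388/3 ≈ -129.33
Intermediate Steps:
s(n, P) = P*(-5 + n)
B(v) = 103 + v
B(-167) - s(d(15), O(13)) = (103 - 167) - (-14)*(-5 + 1/(-12 + 15)) = -64 - (-14)*(-5 + 1/3) = -64 - (-14)*(-14)/3 = -64 - 1*196/3 = -64 - 196/3 = -388/3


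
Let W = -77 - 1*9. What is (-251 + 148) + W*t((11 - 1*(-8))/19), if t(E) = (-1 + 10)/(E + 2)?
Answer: -361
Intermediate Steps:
W = -86 (W = -77 - 9 = -86)
t(E) = 9/(2 + E)
(-251 + 148) + W*t((11 - 1*(-8))/19) = (-251 + 148) - 774/(2 + (11 - 1*(-8))/19) = -103 - 774/(2 + (11 + 8)*(1/19)) = -103 - 774/(2 + 19*(1/19)) = -103 - 774/(2 + 1) = -103 - 774/3 = -103 - 86*3 = -103 - 258 = -361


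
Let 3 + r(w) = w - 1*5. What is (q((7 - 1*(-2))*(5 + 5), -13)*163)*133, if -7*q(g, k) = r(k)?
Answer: 65037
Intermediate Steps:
r(w) = -8 + w (r(w) = -3 + (w - 1*5) = -3 + (w - 5) = -3 + (-5 + w) = -8 + w)
q(g, k) = 8/7 - k/7 (q(g, k) = -(-8 + k)/7 = 8/7 - k/7)
(q((7 - 1*(-2))*(5 + 5), -13)*163)*133 = ((8/7 - ⅐*(-13))*163)*133 = ((8/7 + 13/7)*163)*133 = (3*163)*133 = 489*133 = 65037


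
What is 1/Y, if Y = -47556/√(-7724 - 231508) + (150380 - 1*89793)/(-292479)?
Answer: -88318599062232/4030516924112750083 - 678021470085366*I*√3738/4030516924112750083 ≈ -2.1912e-5 - 0.010285*I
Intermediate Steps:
Y = -60587/292479 + 3963*I*√3738/2492 (Y = -47556*(-I*√3738/29904) + (150380 - 89793)*(-1/292479) = -47556*(-I*√3738/29904) + 60587*(-1/292479) = -(-3963)*I*√3738/2492 - 60587/292479 = 3963*I*√3738/2492 - 60587/292479 = -60587/292479 + 3963*I*√3738/2492 ≈ -0.20715 + 97.229*I)
1/Y = 1/(-60587/292479 + 3963*I*√3738/2492)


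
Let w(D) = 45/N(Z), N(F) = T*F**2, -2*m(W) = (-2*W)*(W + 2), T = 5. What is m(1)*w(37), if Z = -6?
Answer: 3/4 ≈ 0.75000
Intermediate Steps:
m(W) = W*(2 + W) (m(W) = -(-2*W)*(W + 2)/2 = -(-2*W)*(2 + W)/2 = -(-1)*W*(2 + W) = W*(2 + W))
N(F) = 5*F**2
w(D) = 1/4 (w(D) = 45/((5*(-6)**2)) = 45/((5*36)) = 45/180 = 45*(1/180) = 1/4)
m(1)*w(37) = (1*(2 + 1))*(1/4) = (1*3)*(1/4) = 3*(1/4) = 3/4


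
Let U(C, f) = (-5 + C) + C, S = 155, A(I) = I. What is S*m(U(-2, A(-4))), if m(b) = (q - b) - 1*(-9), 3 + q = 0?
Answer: 2325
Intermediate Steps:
q = -3 (q = -3 + 0 = -3)
U(C, f) = -5 + 2*C
m(b) = 6 - b (m(b) = (-3 - b) - 1*(-9) = (-3 - b) + 9 = 6 - b)
S*m(U(-2, A(-4))) = 155*(6 - (-5 + 2*(-2))) = 155*(6 - (-5 - 4)) = 155*(6 - 1*(-9)) = 155*(6 + 9) = 155*15 = 2325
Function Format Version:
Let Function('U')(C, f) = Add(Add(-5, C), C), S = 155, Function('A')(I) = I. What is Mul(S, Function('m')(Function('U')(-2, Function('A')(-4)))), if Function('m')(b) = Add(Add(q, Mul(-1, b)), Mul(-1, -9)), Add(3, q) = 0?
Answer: 2325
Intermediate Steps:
q = -3 (q = Add(-3, 0) = -3)
Function('U')(C, f) = Add(-5, Mul(2, C))
Function('m')(b) = Add(6, Mul(-1, b)) (Function('m')(b) = Add(Add(-3, Mul(-1, b)), Mul(-1, -9)) = Add(Add(-3, Mul(-1, b)), 9) = Add(6, Mul(-1, b)))
Mul(S, Function('m')(Function('U')(-2, Function('A')(-4)))) = Mul(155, Add(6, Mul(-1, Add(-5, Mul(2, -2))))) = Mul(155, Add(6, Mul(-1, Add(-5, -4)))) = Mul(155, Add(6, Mul(-1, -9))) = Mul(155, Add(6, 9)) = Mul(155, 15) = 2325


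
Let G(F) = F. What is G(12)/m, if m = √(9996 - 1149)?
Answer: 4*√983/983 ≈ 0.12758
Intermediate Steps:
m = 3*√983 (m = √8847 = 3*√983 ≈ 94.058)
G(12)/m = 12/((3*√983)) = 12*(√983/2949) = 4*√983/983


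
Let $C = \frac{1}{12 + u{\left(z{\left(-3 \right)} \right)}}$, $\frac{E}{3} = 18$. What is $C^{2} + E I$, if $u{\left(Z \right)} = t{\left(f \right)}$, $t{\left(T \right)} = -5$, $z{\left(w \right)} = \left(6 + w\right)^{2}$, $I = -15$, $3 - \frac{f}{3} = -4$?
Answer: $- \frac{39689}{49} \approx -809.98$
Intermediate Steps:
$f = 21$ ($f = 9 - -12 = 9 + 12 = 21$)
$E = 54$ ($E = 3 \cdot 18 = 54$)
$u{\left(Z \right)} = -5$
$C = \frac{1}{7}$ ($C = \frac{1}{12 - 5} = \frac{1}{7} \approx 0.14286$)
$C^{2} + E I = \left(\frac{1}{7}\right)^{2} + 54 \left(-15\right) = \frac{1}{49} - 810 = - \frac{39689}{49}$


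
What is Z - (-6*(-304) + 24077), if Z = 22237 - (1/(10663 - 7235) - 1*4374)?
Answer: 2433879/3428 ≈ 710.00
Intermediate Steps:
Z = 91222507/3428 (Z = 22237 - (1/3428 - 4374) = 22237 - 1*(-14994071/3428) = 22237 + 14994071/3428 = 91222507/3428 ≈ 26611.)
Z - (-6*(-304) + 24077) = 91222507/3428 - (-6*(-304) + 24077) = 91222507/3428 - (1824 + 24077) = 91222507/3428 - 1*25901 = 91222507/3428 - 25901 = 2433879/3428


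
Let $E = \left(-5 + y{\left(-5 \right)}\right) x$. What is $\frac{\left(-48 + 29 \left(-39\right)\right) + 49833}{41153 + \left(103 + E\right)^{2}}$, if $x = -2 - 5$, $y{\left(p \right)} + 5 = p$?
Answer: $\frac{16218}{28139} \approx 0.57635$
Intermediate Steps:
$y{\left(p \right)} = -5 + p$
$x = -7$
$E = 105$ ($E = \left(-5 - 10\right) \left(-7\right) = \left(-15\right) \left(-7\right) = 105$)
$\frac{\left(-48 + 29 \left(-39\right)\right) + 49833}{41153 + \left(103 + E\right)^{2}} = \frac{\left(-48 + 29 \left(-39\right)\right) + 49833}{41153 + \left(103 + 105\right)^{2}} = \frac{\left(-48 - 1131\right) + 49833}{41153 + 208^{2}} = \frac{-1179 + 49833}{41153 + 43264} = \frac{48654}{84417} = 48654 \cdot \frac{1}{84417} = \frac{16218}{28139}$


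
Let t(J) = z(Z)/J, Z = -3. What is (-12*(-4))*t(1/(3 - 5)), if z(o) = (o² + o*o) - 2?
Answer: -1536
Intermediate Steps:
z(o) = -2 + 2*o² (z(o) = (o² + o²) - 2 = 2*o² - 2 = -2 + 2*o²)
t(J) = 16/J (t(J) = (-2 + 2*(-3)²)/J = (-2 + 2*9)/J = (-2 + 18)/J = 16/J)
(-12*(-4))*t(1/(3 - 5)) = (-12*(-4))*(16/(1/(3 - 5))) = (-6*(-8))*(16/(1/(-2))) = 48*(16/(-½)) = 48*(16*(-2)) = 48*(-32) = -1536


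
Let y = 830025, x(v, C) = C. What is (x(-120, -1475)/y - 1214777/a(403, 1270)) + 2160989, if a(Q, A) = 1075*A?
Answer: 97952545588571323/45327665250 ≈ 2.1610e+6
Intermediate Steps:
(x(-120, -1475)/y - 1214777/a(403, 1270)) + 2160989 = (-1475/830025 - 1214777/(1075*1270)) + 2160989 = (-1475*1/830025 - 1214777/1365250) + 2160989 = (-59/33201 - 1214777*1/1365250) + 2160989 = (-59/33201 - 1214777/1365250) + 2160989 = -40412360927/45327665250 + 2160989 = 97952545588571323/45327665250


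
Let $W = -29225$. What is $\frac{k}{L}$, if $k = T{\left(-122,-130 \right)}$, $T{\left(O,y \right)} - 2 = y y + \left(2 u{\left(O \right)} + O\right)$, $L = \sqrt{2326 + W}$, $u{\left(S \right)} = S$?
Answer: $- \frac{16536 i \sqrt{26899}}{26899} \approx - 100.82 i$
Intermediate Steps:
$L = i \sqrt{26899}$ ($L = \sqrt{2326 - 29225} = \sqrt{-26899} = i \sqrt{26899} \approx 164.01 i$)
$T{\left(O,y \right)} = 2 + y^{2} + 3 O$ ($T{\left(O,y \right)} = 2 + \left(y y + \left(2 O + O\right)\right) = 2 + \left(y^{2} + 3 O\right) = 2 + y^{2} + 3 O$)
$k = 16536$ ($k = 2 + \left(-130\right)^{2} + 3 \left(-122\right) = 2 + 16900 - 366 = 16536$)
$\frac{k}{L} = \frac{16536}{i \sqrt{26899}} = 16536 \left(- \frac{i \sqrt{26899}}{26899}\right) = - \frac{16536 i \sqrt{26899}}{26899}$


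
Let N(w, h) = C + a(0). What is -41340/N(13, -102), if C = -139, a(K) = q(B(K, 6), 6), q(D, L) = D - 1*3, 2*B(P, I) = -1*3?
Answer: 82680/287 ≈ 288.08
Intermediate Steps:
B(P, I) = -3/2 (B(P, I) = (-1*3)/2 = (½)*(-3) = -3/2)
q(D, L) = -3 + D (q(D, L) = D - 3 = -3 + D)
a(K) = -9/2 (a(K) = -3 - 3/2 = -9/2)
N(w, h) = -287/2 (N(w, h) = -139 - 9/2 = -287/2)
-41340/N(13, -102) = -41340/(-287/2) = -41340*(-2/287) = 82680/287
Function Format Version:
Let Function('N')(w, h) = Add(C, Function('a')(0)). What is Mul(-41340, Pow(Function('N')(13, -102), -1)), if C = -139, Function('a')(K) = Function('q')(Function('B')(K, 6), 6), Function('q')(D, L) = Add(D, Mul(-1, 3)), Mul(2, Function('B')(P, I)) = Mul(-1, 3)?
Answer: Rational(82680, 287) ≈ 288.08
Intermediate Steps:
Function('B')(P, I) = Rational(-3, 2) (Function('B')(P, I) = Mul(Rational(1, 2), Mul(-1, 3)) = Mul(Rational(1, 2), -3) = Rational(-3, 2))
Function('q')(D, L) = Add(-3, D) (Function('q')(D, L) = Add(D, -3) = Add(-3, D))
Function('a')(K) = Rational(-9, 2) (Function('a')(K) = Add(-3, Rational(-3, 2)) = Rational(-9, 2))
Function('N')(w, h) = Rational(-287, 2) (Function('N')(w, h) = Add(-139, Rational(-9, 2)) = Rational(-287, 2))
Mul(-41340, Pow(Function('N')(13, -102), -1)) = Mul(-41340, Pow(Rational(-287, 2), -1)) = Mul(-41340, Rational(-2, 287)) = Rational(82680, 287)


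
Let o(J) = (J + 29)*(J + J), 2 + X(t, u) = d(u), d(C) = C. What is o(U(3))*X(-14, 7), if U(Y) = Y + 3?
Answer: 2100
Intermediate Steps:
X(t, u) = -2 + u
U(Y) = 3 + Y
o(J) = 2*J*(29 + J) (o(J) = (29 + J)*(2*J) = 2*J*(29 + J))
o(U(3))*X(-14, 7) = (2*(3 + 3)*(29 + (3 + 3)))*(-2 + 7) = (2*6*(29 + 6))*5 = (2*6*35)*5 = 420*5 = 2100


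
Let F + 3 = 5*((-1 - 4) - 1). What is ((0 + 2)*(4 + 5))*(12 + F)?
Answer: -378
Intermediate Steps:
F = -33 (F = -3 + 5*((-1 - 4) - 1) = -3 + 5*(-5 - 1) = -3 + 5*(-6) = -3 - 30 = -33)
((0 + 2)*(4 + 5))*(12 + F) = ((0 + 2)*(4 + 5))*(12 - 33) = (2*9)*(-21) = 18*(-21) = -378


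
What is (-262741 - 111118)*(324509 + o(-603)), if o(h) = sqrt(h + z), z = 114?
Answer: -121320610231 - 373859*I*sqrt(489) ≈ -1.2132e+11 - 8.2673e+6*I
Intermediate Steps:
o(h) = sqrt(114 + h) (o(h) = sqrt(h + 114) = sqrt(114 + h))
(-262741 - 111118)*(324509 + o(-603)) = (-262741 - 111118)*(324509 + sqrt(114 - 603)) = -373859*(324509 + sqrt(-489)) = -373859*(324509 + I*sqrt(489)) = -121320610231 - 373859*I*sqrt(489)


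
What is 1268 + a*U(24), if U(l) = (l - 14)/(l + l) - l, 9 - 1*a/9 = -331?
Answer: -143069/2 ≈ -71535.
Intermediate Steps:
a = 3060 (a = 81 - 9*(-331) = 81 + 2979 = 3060)
U(l) = -l + (-14 + l)/(2*l) (U(l) = (-14 + l)/((2*l)) - l = (-14 + l)*(1/(2*l)) - l = (-14 + l)/(2*l) - l = -l + (-14 + l)/(2*l))
1268 + a*U(24) = 1268 + 3060*(½ - 1*24 - 7/24) = 1268 + 3060*(½ - 24 - 7*1/24) = 1268 + 3060*(½ - 24 - 7/24) = 1268 + 3060*(-571/24) = 1268 - 145605/2 = -143069/2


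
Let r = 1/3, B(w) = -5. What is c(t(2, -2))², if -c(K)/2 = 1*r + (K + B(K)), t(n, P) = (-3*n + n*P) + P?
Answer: 10000/9 ≈ 1111.1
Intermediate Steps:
t(n, P) = P - 3*n + P*n (t(n, P) = (-3*n + P*n) + P = P - 3*n + P*n)
r = ⅓ ≈ 0.33333
c(K) = 28/3 - 2*K (c(K) = -2*(1*(⅓) + (K - 5)) = -2*(⅓ + (-5 + K)) = -2*(-14/3 + K) = 28/3 - 2*K)
c(t(2, -2))² = (28/3 - 2*(-2 - 3*2 - 2*2))² = (28/3 - 2*(-2 - 6 - 4))² = (28/3 - 2*(-12))² = (28/3 + 24)² = (100/3)² = 10000/9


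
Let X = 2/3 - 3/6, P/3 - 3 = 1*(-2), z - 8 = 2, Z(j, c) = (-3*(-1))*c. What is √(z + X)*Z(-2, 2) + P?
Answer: 3 + √366 ≈ 22.131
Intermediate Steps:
Z(j, c) = 3*c
z = 10 (z = 8 + 2 = 10)
P = 3 (P = 9 + 3*(1*(-2)) = 9 + 3*(-2) = 9 - 6 = 3)
X = ⅙ (X = 2*(⅓) - 3*⅙ = ⅔ - ½ = ⅙ ≈ 0.16667)
√(z + X)*Z(-2, 2) + P = √(10 + ⅙)*(3*2) + 3 = √(61/6)*6 + 3 = (√366/6)*6 + 3 = √366 + 3 = 3 + √366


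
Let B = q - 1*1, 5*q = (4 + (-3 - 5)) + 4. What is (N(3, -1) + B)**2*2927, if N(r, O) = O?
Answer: 11708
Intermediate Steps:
q = 0 (q = ((4 + (-3 - 5)) + 4)/5 = ((4 - 8) + 4)/5 = (-4 + 4)/5 = (1/5)*0 = 0)
B = -1 (B = 0 - 1*1 = 0 - 1 = -1)
(N(3, -1) + B)**2*2927 = (-1 - 1)**2*2927 = (-2)**2*2927 = 4*2927 = 11708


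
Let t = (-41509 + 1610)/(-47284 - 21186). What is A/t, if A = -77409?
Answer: -5300194230/39899 ≈ -1.3284e+5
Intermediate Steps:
t = 39899/68470 (t = -39899/(-68470) = -39899*(-1/68470) = 39899/68470 ≈ 0.58272)
A/t = -77409/39899/68470 = -77409*68470/39899 = -5300194230/39899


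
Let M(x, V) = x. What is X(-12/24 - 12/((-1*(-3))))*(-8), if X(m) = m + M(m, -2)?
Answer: 72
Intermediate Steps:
X(m) = 2*m (X(m) = m + m = 2*m)
X(-12/24 - 12/((-1*(-3))))*(-8) = (2*(-12/24 - 12/((-1*(-3)))))*(-8) = (2*(-12*1/24 - 12/3))*(-8) = (2*(-½ - 12*⅓))*(-8) = (2*(-½ - 4))*(-8) = (2*(-9/2))*(-8) = -9*(-8) = 72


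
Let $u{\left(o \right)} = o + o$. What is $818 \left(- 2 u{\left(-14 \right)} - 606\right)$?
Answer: $-449900$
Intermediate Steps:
$u{\left(o \right)} = 2 o$
$818 \left(- 2 u{\left(-14 \right)} - 606\right) = 818 \left(- 2 \cdot 2 \left(-14\right) - 606\right) = 818 \left(\left(-2\right) \left(-28\right) - 606\right) = 818 \left(56 - 606\right) = 818 \left(-550\right) = -449900$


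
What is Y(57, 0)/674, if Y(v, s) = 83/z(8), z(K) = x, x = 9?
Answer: 83/6066 ≈ 0.013683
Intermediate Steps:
z(K) = 9
Y(v, s) = 83/9
Y(57, 0)/674 = (83/9)/674 = (83/9)*(1/674) = 83/6066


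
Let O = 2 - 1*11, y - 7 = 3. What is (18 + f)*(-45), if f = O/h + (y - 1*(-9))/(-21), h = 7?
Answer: -4980/7 ≈ -711.43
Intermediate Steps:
y = 10 (y = 7 + 3 = 10)
O = -9 (O = 2 - 11 = -9)
f = -46/21 (f = -9/7 + (10 - 1*(-9))/(-21) = -9*1/7 + (10 + 9)*(-1/21) = -9/7 + 19*(-1/21) = -9/7 - 19/21 = -46/21 ≈ -2.1905)
(18 + f)*(-45) = (18 - 46/21)*(-45) = (332/21)*(-45) = -4980/7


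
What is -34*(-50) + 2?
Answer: 1702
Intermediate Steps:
-34*(-50) + 2 = 1700 + 2 = 1702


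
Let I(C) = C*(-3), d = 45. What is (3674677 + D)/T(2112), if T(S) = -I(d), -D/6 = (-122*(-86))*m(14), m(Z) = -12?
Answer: 4430101/135 ≈ 32816.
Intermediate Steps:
I(C) = -3*C
D = 755424 (D = -6*(-122*(-86))*(-12) = -62952*(-12) = -6*(-125904) = 755424)
T(S) = 135 (T(S) = -(-3)*45 = -1*(-135) = 135)
(3674677 + D)/T(2112) = (3674677 + 755424)/135 = 4430101*(1/135) = 4430101/135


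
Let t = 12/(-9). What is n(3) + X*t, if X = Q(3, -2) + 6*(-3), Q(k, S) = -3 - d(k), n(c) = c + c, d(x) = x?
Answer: 38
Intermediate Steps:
n(c) = 2*c
t = -4/3 (t = 12*(-1/9) = -4/3 ≈ -1.3333)
Q(k, S) = -3 - k
X = -24 (X = (-3 - 1*3) + 6*(-3) = (-3 - 3) - 18 = -6 - 18 = -24)
n(3) + X*t = 2*3 - 24*(-4/3) = 6 + 32 = 38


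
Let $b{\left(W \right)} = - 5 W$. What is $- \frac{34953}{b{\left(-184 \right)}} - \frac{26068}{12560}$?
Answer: $- \frac{5787403}{144440} \approx -40.068$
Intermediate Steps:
$- \frac{34953}{b{\left(-184 \right)}} - \frac{26068}{12560} = - \frac{34953}{\left(-5\right) \left(-184\right)} - \frac{26068}{12560} = - \frac{34953}{920} - \frac{6517}{3140} = - \frac{5787403}{144440}$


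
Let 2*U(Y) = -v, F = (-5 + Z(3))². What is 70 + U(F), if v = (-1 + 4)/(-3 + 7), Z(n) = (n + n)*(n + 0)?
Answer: 557/8 ≈ 69.625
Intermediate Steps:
Z(n) = 2*n² (Z(n) = (2*n)*n = 2*n²)
v = ¾ (v = 3/4 = 3*(¼) = ¾ ≈ 0.75000)
F = 169 (F = (-5 + 2*3²)² = (-5 + 2*9)² = (-5 + 18)² = 13² = 169)
U(Y) = -3/8 (U(Y) = (-1*¾)/2 = (½)*(-¾) = -3/8)
70 + U(F) = 70 - 3/8 = 557/8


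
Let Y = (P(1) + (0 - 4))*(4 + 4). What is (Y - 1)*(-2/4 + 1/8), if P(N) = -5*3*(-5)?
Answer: -1701/8 ≈ -212.63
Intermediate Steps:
P(N) = 75 (P(N) = -15*(-5) = 75)
Y = 568 (Y = (75 + (0 - 4))*(4 + 4) = (75 - 4)*8 = 71*8 = 568)
(Y - 1)*(-2/4 + 1/8) = (568 - 1)*(-2/4 + 1/8) = 567*(-2*1/4 + 1*(1/8)) = 567*(-1/2 + 1/8) = 567*(-3/8) = -1701/8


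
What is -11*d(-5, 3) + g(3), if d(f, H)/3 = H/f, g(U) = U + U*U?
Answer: 159/5 ≈ 31.800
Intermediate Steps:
g(U) = U + U²
d(f, H) = 3*H/f (d(f, H) = 3*(H/f) = 3*H/f)
-11*d(-5, 3) + g(3) = -33*3/(-5) + 3*(1 + 3) = -33*3*(-1)/5 + 3*4 = -11*(-9/5) + 12 = 99/5 + 12 = 159/5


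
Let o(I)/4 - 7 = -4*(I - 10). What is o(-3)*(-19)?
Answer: -4484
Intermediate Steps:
o(I) = 188 - 16*I (o(I) = 28 + 4*(-4*(I - 10)) = 28 + 4*(-4*(-10 + I)) = 28 + 4*(40 - 4*I) = 28 + (160 - 16*I) = 188 - 16*I)
o(-3)*(-19) = (188 - 16*(-3))*(-19) = (188 + 48)*(-19) = 236*(-19) = -4484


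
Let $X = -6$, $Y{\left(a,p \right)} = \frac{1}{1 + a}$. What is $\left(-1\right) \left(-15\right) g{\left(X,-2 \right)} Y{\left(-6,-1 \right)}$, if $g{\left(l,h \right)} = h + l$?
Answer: $24$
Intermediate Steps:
$\left(-1\right) \left(-15\right) g{\left(X,-2 \right)} Y{\left(-6,-1 \right)} = \frac{\left(-1\right) \left(-15\right) \left(-2 - 6\right)}{1 - 6} = \frac{15 \left(-8\right)}{-5} = \left(-120\right) \left(- \frac{1}{5}\right) = 24$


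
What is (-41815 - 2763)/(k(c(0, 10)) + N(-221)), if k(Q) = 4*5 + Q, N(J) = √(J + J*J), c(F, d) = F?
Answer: 44578/2411 - 22289*√12155/12055 ≈ -185.36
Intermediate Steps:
N(J) = √(J + J²)
k(Q) = 20 + Q
(-41815 - 2763)/(k(c(0, 10)) + N(-221)) = (-41815 - 2763)/((20 + 0) + √(-221*(1 - 221))) = -44578/(20 + √(-221*(-220))) = -44578/(20 + √48620) = -44578/(20 + 2*√12155)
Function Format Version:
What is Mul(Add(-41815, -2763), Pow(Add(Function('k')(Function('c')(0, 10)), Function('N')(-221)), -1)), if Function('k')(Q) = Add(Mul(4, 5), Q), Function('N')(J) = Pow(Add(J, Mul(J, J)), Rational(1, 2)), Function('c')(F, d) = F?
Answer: Add(Rational(44578, 2411), Mul(Rational(-22289, 12055), Pow(12155, Rational(1, 2)))) ≈ -185.36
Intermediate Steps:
Function('N')(J) = Pow(Add(J, Pow(J, 2)), Rational(1, 2))
Function('k')(Q) = Add(20, Q)
Mul(Add(-41815, -2763), Pow(Add(Function('k')(Function('c')(0, 10)), Function('N')(-221)), -1)) = Mul(Add(-41815, -2763), Pow(Add(Add(20, 0), Pow(Mul(-221, Add(1, -221)), Rational(1, 2))), -1)) = Mul(-44578, Pow(Add(20, Pow(Mul(-221, -220), Rational(1, 2))), -1)) = Mul(-44578, Pow(Add(20, Pow(48620, Rational(1, 2))), -1)) = Mul(-44578, Pow(Add(20, Mul(2, Pow(12155, Rational(1, 2)))), -1))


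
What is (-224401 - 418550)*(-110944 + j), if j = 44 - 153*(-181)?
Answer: 53498023857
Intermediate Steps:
j = 27737 (j = 44 + 27693 = 27737)
(-224401 - 418550)*(-110944 + j) = (-224401 - 418550)*(-110944 + 27737) = -642951*(-83207) = 53498023857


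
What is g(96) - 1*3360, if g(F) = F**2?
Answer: 5856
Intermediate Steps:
g(96) - 1*3360 = 96**2 - 1*3360 = 9216 - 3360 = 5856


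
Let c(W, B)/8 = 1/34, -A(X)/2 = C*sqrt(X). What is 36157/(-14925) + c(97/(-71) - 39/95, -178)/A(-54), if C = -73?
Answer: -36157/14925 - I*sqrt(6)/11169 ≈ -2.4226 - 0.00021931*I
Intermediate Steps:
A(X) = 146*sqrt(X) (A(X) = -(-146)*sqrt(X) = 146*sqrt(X))
c(W, B) = 4/17 (c(W, B) = 8/34 = 8*(1/34) = 4/17)
36157/(-14925) + c(97/(-71) - 39/95, -178)/A(-54) = 36157/(-14925) + 4/(17*((146*sqrt(-54)))) = 36157*(-1/14925) + 4/(17*((146*(3*I*sqrt(6))))) = -36157/14925 + 4/(17*((438*I*sqrt(6)))) = -36157/14925 + 4*(-I*sqrt(6)/2628)/17 = -36157/14925 - I*sqrt(6)/11169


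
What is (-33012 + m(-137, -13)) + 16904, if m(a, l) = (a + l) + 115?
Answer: -16143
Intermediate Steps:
m(a, l) = 115 + a + l
(-33012 + m(-137, -13)) + 16904 = (-33012 + (115 - 137 - 13)) + 16904 = (-33012 - 35) + 16904 = -33047 + 16904 = -16143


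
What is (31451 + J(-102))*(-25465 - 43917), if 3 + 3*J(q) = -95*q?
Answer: -2406167760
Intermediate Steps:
J(q) = -1 - 95*q/3 (J(q) = -1 + (-95*q)/3 = -1 - 95*q/3)
(31451 + J(-102))*(-25465 - 43917) = (31451 + (-1 - 95/3*(-102)))*(-25465 - 43917) = (31451 + (-1 + 3230))*(-69382) = (31451 + 3229)*(-69382) = 34680*(-69382) = -2406167760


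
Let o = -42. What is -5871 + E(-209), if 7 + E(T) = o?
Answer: -5920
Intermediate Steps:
E(T) = -49 (E(T) = -7 - 42 = -49)
-5871 + E(-209) = -5871 - 49 = -5920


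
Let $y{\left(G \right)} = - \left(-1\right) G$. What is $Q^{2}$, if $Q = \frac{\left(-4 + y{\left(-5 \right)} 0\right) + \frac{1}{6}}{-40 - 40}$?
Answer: $\frac{529}{230400} \approx 0.002296$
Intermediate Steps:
$y{\left(G \right)} = G$
$Q = \frac{23}{480}$ ($Q = \frac{\left(-4 - 0\right) + \frac{1}{6}}{-40 - 40} = \frac{\left(-4 + 0\right) + \frac{1}{6}}{-80} = \left(-4 + \frac{1}{6}\right) \left(- \frac{1}{80}\right) = \left(- \frac{23}{6}\right) \left(- \frac{1}{80}\right) = \frac{23}{480} \approx 0.047917$)
$Q^{2} = \left(\frac{23}{480}\right)^{2} = \frac{529}{230400}$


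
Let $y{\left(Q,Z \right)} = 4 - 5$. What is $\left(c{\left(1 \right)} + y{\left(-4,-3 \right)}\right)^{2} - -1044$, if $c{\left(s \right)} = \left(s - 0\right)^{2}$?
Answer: $1044$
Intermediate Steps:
$y{\left(Q,Z \right)} = -1$ ($y{\left(Q,Z \right)} = 4 - 5 = -1$)
$c{\left(s \right)} = s^{2}$ ($c{\left(s \right)} = \left(s + 0\right)^{2} = s^{2}$)
$\left(c{\left(1 \right)} + y{\left(-4,-3 \right)}\right)^{2} - -1044 = \left(1^{2} - 1\right)^{2} - -1044 = \left(1 - 1\right)^{2} + 1044 = 0^{2} + 1044 = 0 + 1044 = 1044$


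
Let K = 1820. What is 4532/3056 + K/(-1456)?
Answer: 89/382 ≈ 0.23298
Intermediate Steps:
4532/3056 + K/(-1456) = 4532/3056 + 1820/(-1456) = 4532*(1/3056) + 1820*(-1/1456) = 1133/764 - 5/4 = 89/382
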